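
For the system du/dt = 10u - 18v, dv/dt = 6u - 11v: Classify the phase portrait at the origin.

A = [[10,-18],[6,-11]]; det(A-λI) = λ^2 + λ - 2.
λ = -2, 1: opposite signs.

saddle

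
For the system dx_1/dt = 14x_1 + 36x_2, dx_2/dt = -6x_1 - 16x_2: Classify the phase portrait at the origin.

A = [[14,36],[-6,-16]]; det(A-λI) = λ^2 + 2λ - 8.
λ = -4, 2: opposite signs.

saddle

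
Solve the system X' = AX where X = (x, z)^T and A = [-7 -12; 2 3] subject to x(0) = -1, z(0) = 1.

Coefficient matrix A = [[-7, -12], [2, 3]].
Characteristic polynomial det(A - λI) = λ^2 + 4λ + 3 = 0.
Eigenvalues λ = -3, -1.
For λ=-3: (A-λI) row 1 is [-4, -12], so an eigenvector is (-3, 1).
For λ=-1: (A-λI) row 1 is [-6, -12], so an eigenvector is (2, -1).
General solution: K_1e^(-3t)(-3,1) + K_2e^(-t)(2,-1).
Applying x(0)=-1, z(0)=1 gives K_1=-1, K_2=-2.

x(t) = -4e^(-t) + 3e^(-3t), z(t) = 2e^(-t) - e^(-3t)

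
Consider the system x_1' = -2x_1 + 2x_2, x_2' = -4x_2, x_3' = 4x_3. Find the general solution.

x_1(t) = -K_2e^(-4t) + K_3e^(-2t), x_2(t) = K_2e^(-4t), x_3(t) = K_1e^(4t)

Coefficient matrix A = [[-2, 2, 0], [0, -4, 0], [0, 0, 4]].
det(A - λI) = 0 gives eigenvalues λ = 4, -4, -2.
For λ=4: eigenvector (0,0,1).
For λ=-4: eigenvector (-1,1,0).
For λ=-2: eigenvector (1,0,0).
General solution: K_1e^(4t)(0,0,1) + K_2e^(-4t)(-1,1,0) + K_3e^(-2t)(1,0,0).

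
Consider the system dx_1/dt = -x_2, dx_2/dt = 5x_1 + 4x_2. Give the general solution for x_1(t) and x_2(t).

Coefficient matrix A = [[0, -1], [5, 4]].
Characteristic polynomial det(A - λI) = λ^2 - 4λ + 5 = 0.
Eigenvalues λ = 2 ± i (complex conjugate pair).
For λ=2+i: an eigenvector is (-1,2) - i(0,-1) = (-1, 2 + i).
A real fundamental pair from Re and Im of e^((2+i)t)v: X_1 = e^(2t)(cos(t)·(-1,2) + sin(t)·(0,-1)), X_2 = e^(2t)(sin(t)·(-1,2) - cos(t)·(0,-1)).
General solution: K_1X_1 + K_2X_2.

x_1(t) = -K_1e^(2t)cos(t) - K_2e^(2t)sin(t), x_2(t) = -K_1e^(2t)sin(t) + 2K_1e^(2t)cos(t) + 2K_2e^(2t)sin(t) + K_2e^(2t)cos(t)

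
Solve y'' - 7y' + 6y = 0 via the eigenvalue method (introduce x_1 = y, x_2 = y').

Let x_1 = y, x_2 = y'. Then x_1' = x_2 and x_2' = -6x_1 + 7x_2.
A = [[0,1],[-6,7]]; det(A-λI) = λ^2 - 7λ + 6.
Eigenvalues λ = 6, 1 with eigenvectors (1,6), (1,1).

y(t) = c_1e^(6t) + c_2e^(t)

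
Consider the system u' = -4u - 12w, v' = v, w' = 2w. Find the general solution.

u(t) = C_1e^(-4t) - 2C_3e^(2t), v(t) = C_2e^(t), w(t) = C_3e^(2t)

Coefficient matrix A = [[-4, 0, -12], [0, 1, 0], [0, 0, 2]].
det(A - λI) = 0 gives eigenvalues λ = -4, 1, 2.
For λ=-4: eigenvector (1,0,0).
For λ=1: eigenvector (0,1,0).
For λ=2: eigenvector (-2,0,1).
General solution: C_1e^(-4t)(1,0,0) + C_2e^(t)(0,1,0) + C_3e^(2t)(-2,0,1).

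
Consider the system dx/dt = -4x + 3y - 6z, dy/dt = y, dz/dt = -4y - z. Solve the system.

x(t) = c_1e^(-4t) + 3c_2e^(t) - 2c_3e^(-t), y(t) = c_2e^(t), z(t) = -2c_2e^(t) + c_3e^(-t)

Coefficient matrix A = [[-4, 3, -6], [0, 1, 0], [0, -4, -1]].
det(A - λI) = 0 gives eigenvalues λ = -4, 1, -1.
For λ=-4: eigenvector (1,0,0).
For λ=1: eigenvector (3,1,-2).
For λ=-1: eigenvector (-2,0,1).
General solution: c_1e^(-4t)(1,0,0) + c_2e^(t)(3,1,-2) + c_3e^(-t)(-2,0,1).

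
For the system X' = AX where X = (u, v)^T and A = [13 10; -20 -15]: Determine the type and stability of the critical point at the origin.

A = [[13,10],[-20,-15]]; det(A-λI) = λ^2 + 2λ + 5.
λ = -1 ± 2i: negative real part.

stable spiral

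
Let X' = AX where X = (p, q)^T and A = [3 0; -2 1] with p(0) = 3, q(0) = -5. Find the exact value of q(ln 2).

-28

A = [[3,0],[-2,1]]; eigenvalues λ = 1, 3.
Eigenvectors: (0,-1) for λ=1, (1,-1) for λ=3.
From the initial condition, c_1 = 2, c_2 = 3.
q(ln 2) = (2)(2^1)(-1) + (3)(2^3)(-1) = -28.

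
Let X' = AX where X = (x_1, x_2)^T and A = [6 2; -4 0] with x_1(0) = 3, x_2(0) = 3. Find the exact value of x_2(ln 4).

-2112

A = [[6,2],[-4,0]]; eigenvalues λ = 2, 4.
Eigenvectors: (1,-2) for λ=2, (-1,1) for λ=4.
From the initial condition, c_1 = -6, c_2 = -9.
x_2(ln 4) = (-6)(4^2)(-2) + (-9)(4^4)(1) = -2112.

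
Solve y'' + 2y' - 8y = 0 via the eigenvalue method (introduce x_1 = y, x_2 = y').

Let x_1 = y, x_2 = y'. Then x_1' = x_2 and x_2' = 8x_1 - 2x_2.
A = [[0,1],[8,-2]]; det(A-λI) = λ^2 + 2λ - 8.
Eigenvalues λ = -4, 2 with eigenvectors (1,-4), (1,2).

y(t) = c_1e^(-4t) + c_2e^(2t)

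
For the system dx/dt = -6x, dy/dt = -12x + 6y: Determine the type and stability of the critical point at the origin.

A = [[-6,0],[-12,6]]; det(A-λI) = λ^2 - 36.
λ = -6, 6: opposite signs.

saddle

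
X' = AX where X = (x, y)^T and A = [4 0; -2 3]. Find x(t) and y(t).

x(t) = -K_1e^(4t), y(t) = 2K_1e^(4t) + K_2e^(3t)

Coefficient matrix A = [[4, 0], [-2, 3]].
Characteristic polynomial det(A - λI) = λ^2 - 7λ + 12 = 0.
Eigenvalues λ = 4, 3.
For λ=4: (A-λI) row 2 is [-2, -1], so an eigenvector is (-1, 2).
For λ=3: (A-λI) row 1 is [1, 0], so an eigenvector is (0, 1).
General solution: K_1e^(4t)(-1,2) + K_2e^(3t)(0,1).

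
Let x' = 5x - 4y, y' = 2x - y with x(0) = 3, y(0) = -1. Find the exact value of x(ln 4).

A = [[5,-4],[2,-1]]; eigenvalues λ = 1, 3.
Eigenvectors: (1,1) for λ=1, (-2,-1) for λ=3.
From the initial condition, c_1 = -5, c_2 = -4.
x(ln 4) = (-5)(4^1)(1) + (-4)(4^3)(-2) = 492.

492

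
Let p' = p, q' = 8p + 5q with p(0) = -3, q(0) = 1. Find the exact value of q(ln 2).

A = [[1,0],[8,5]]; eigenvalues λ = 5, 1.
Eigenvectors: (0,1) for λ=5, (-1,2) for λ=1.
From the initial condition, c_1 = -5, c_2 = 3.
q(ln 2) = (-5)(2^5)(1) + (3)(2^1)(2) = -148.

-148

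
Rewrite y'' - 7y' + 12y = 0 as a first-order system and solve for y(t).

Let x_1 = y, x_2 = y'. Then x_1' = x_2 and x_2' = -12x_1 + 7x_2.
A = [[0,1],[-12,7]]; det(A-λI) = λ^2 - 7λ + 12.
Eigenvalues λ = 3, 4 with eigenvectors (1,3), (1,4).

y(t) = C_1e^(3t) + C_2e^(4t)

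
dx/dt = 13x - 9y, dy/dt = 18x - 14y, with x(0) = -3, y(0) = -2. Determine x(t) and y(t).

x(t) = -4e^(4t) + e^(-5t), y(t) = -4e^(4t) + 2e^(-5t)

Coefficient matrix A = [[13, -9], [18, -14]].
Characteristic polynomial det(A - λI) = λ^2 + λ - 20 = 0.
Eigenvalues λ = -5, 4.
For λ=-5: (A-λI) row 1 is [18, -9], so an eigenvector is (1, 2).
For λ=4: (A-λI) row 1 is [9, -9], so an eigenvector is (-1, -1).
General solution: c_1e^(-5t)(1,2) + c_2e^(4t)(-1,-1).
Applying x(0)=-3, y(0)=-2 gives c_1=1, c_2=4.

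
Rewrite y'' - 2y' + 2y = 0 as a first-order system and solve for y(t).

Let x_1 = y, x_2 = y'. Then x_1' = x_2 and x_2' = -2x_1 + 2x_2.
A = [[0,1],[-2,2]]; det(A-λI) = λ^2 - 2λ + 2.
Eigenvalues λ = 1 ± i.

y(t) = C_1e^(t)cos(t) + C_2e^(t)sin(t)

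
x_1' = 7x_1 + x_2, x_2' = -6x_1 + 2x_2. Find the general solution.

Coefficient matrix A = [[7, 1], [-6, 2]].
Characteristic polynomial det(A - λI) = λ^2 - 9λ + 20 = 0.
Eigenvalues λ = 5, 4.
For λ=5: (A-λI) row 1 is [2, 1], so an eigenvector is (1, -2).
For λ=4: (A-λI) row 1 is [3, 1], so an eigenvector is (-1, 3).
General solution: C_1e^(5t)(1,-2) + C_2e^(4t)(-1,3).

x_1(t) = C_1e^(5t) - C_2e^(4t), x_2(t) = -2C_1e^(5t) + 3C_2e^(4t)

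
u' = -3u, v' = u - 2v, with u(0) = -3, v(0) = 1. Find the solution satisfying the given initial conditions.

u(t) = -3e^(-3t), v(t) = -2e^(-2t) + 3e^(-3t)

Coefficient matrix A = [[-3, 0], [1, -2]].
Characteristic polynomial det(A - λI) = λ^2 + 5λ + 6 = 0.
Eigenvalues λ = -3, -2.
For λ=-3: (A-λI) row 2 is [1, 1], so an eigenvector is (1, -1).
For λ=-2: (A-λI) row 1 is [-1, 0], so an eigenvector is (0, -1).
General solution: c_1e^(-3t)(1,-1) + c_2e^(-2t)(0,-1).
Applying u(0)=-3, v(0)=1 gives c_1=-3, c_2=2.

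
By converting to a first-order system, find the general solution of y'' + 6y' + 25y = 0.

Let x_1 = y, x_2 = y'. Then x_1' = x_2 and x_2' = -25x_1 - 6x_2.
A = [[0,1],[-25,-6]]; det(A-λI) = λ^2 + 6λ + 25.
Eigenvalues λ = -3 ± 4i.

y(t) = C_1e^(-3t)cos(4t) + C_2e^(-3t)sin(4t)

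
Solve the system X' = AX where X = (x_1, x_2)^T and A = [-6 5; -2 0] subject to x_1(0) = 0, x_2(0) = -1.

Coefficient matrix A = [[-6, 5], [-2, 0]].
Characteristic polynomial det(A - λI) = λ^2 + 6λ + 10 = 0.
Eigenvalues λ = -3 ± i (complex conjugate pair).
For λ=-3+i: an eigenvector is (2,1) - i(-1,-1) = (2 + i, 1 + i).
A real fundamental pair from Re and Im of e^((-3+i)t)v: X_1 = e^(-3t)(cos(t)·(2,1) + sin(t)·(-1,-1)), X_2 = e^(-3t)(sin(t)·(2,1) - cos(t)·(-1,-1)).
General solution: C_1X_1 + C_2X_2.
Applying x_1(0)=0, x_2(0)=-1 gives C_1=1, C_2=-2.

x_1(t) = -5e^(-3t)sin(t), x_2(t) = -3e^(-3t)sin(t) - e^(-3t)cos(t)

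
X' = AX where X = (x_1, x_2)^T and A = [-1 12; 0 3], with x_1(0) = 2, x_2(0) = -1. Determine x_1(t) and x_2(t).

Coefficient matrix A = [[-1, 12], [0, 3]].
Characteristic polynomial det(A - λI) = λ^2 - 2λ - 3 = 0.
Eigenvalues λ = 3, -1.
For λ=3: (A-λI) row 1 is [-4, 12], so an eigenvector is (3, 1).
For λ=-1: (A-λI) row 1 is [0, 12], so an eigenvector is (-1, 0).
General solution: C_1e^(3t)(3,1) + C_2e^(-t)(-1,0).
Applying x_1(0)=2, x_2(0)=-1 gives C_1=-1, C_2=-5.

x_1(t) = -3e^(3t) + 5e^(-t), x_2(t) = -e^(3t)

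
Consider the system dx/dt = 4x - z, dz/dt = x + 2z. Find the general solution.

x(t) = -K_1e^(3t) - K_2te^(3t) + K_2e^(3t), z(t) = -K_1e^(3t) - K_2te^(3t) + 2K_2e^(3t)

Coefficient matrix A = [[4, -1], [1, 2]].
Characteristic polynomial det(A - λI) = λ^2 - 6λ + 9 = 0.
Single eigenvalue λ = 3 with algebraic multiplicity 2.
Eigenvector v = (-1,-1); generalized eigenvector w with (A-λI)w=v is (1,2).
General solution: e^(3t)[K_1·v + K_2·(t·v + w)].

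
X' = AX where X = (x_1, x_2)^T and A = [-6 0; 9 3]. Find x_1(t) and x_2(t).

x_1(t) = c_1e^(-6t), x_2(t) = -c_1e^(-6t) - c_2e^(3t)

Coefficient matrix A = [[-6, 0], [9, 3]].
Characteristic polynomial det(A - λI) = λ^2 + 3λ - 18 = 0.
Eigenvalues λ = -6, 3.
For λ=-6: (A-λI) row 2 is [9, 9], so an eigenvector is (1, -1).
For λ=3: (A-λI) row 1 is [-9, 0], so an eigenvector is (0, -1).
General solution: c_1e^(-6t)(1,-1) + c_2e^(3t)(0,-1).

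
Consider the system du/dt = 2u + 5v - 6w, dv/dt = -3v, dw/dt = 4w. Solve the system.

Coefficient matrix A = [[2, 5, -6], [0, -3, 0], [0, 0, 4]].
det(A - λI) = 0 gives eigenvalues λ = 2, 4, -3.
For λ=2: eigenvector (1,0,0).
For λ=4: eigenvector (-3,0,1).
For λ=-3: eigenvector (-1,1,0).
General solution: c_1e^(2t)(1,0,0) + c_2e^(4t)(-3,0,1) + c_3e^(-3t)(-1,1,0).

u(t) = c_1e^(2t) - 3c_2e^(4t) - c_3e^(-3t), v(t) = c_3e^(-3t), w(t) = c_2e^(4t)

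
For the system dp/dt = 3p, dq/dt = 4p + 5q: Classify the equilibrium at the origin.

A = [[3,0],[4,5]]; det(A-λI) = λ^2 - 8λ + 15.
λ = 5, 3: both positive.

unstable node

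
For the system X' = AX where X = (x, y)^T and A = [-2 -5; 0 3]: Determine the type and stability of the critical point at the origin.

saddle

A = [[-2,-5],[0,3]]; det(A-λI) = λ^2 - λ - 6.
λ = -2, 3: opposite signs.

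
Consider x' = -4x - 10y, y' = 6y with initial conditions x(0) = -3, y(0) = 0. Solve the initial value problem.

x(t) = -3e^(-4t), y(t) = 0

Coefficient matrix A = [[-4, -10], [0, 6]].
Characteristic polynomial det(A - λI) = λ^2 - 2λ - 24 = 0.
Eigenvalues λ = 6, -4.
For λ=6: (A-λI) row 1 is [-10, -10], so an eigenvector is (-1, 1).
For λ=-4: (A-λI) row 1 is [0, -10], so an eigenvector is (1, 0).
General solution: C_1e^(6t)(-1,1) + C_2e^(-4t)(1,0).
Applying x(0)=-3, y(0)=0 gives C_1=0, C_2=-3.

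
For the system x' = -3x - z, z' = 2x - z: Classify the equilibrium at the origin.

stable spiral

A = [[-3,-1],[2,-1]]; det(A-λI) = λ^2 + 4λ + 5.
λ = -2 ± i: negative real part.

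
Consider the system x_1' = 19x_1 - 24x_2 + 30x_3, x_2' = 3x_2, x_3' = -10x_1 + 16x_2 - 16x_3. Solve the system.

x_1(t) = -6K_1e^(3t) + 3K_2e^(-t) + 2K_3e^(4t), x_2(t) = K_1e^(3t), x_3(t) = 4K_1e^(3t) - 2K_2e^(-t) - K_3e^(4t)

Coefficient matrix A = [[19, -24, 30], [0, 3, 0], [-10, 16, -16]].
det(A - λI) = 0 gives eigenvalues λ = 3, -1, 4.
For λ=3: eigenvector (-6,1,4).
For λ=-1: eigenvector (3,0,-2).
For λ=4: eigenvector (2,0,-1).
General solution: K_1e^(3t)(-6,1,4) + K_2e^(-t)(3,0,-2) + K_3e^(4t)(2,0,-1).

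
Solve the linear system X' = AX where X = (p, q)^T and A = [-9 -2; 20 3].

p(t) = K_1e^(-3t)cos(2t) + K_2e^(-3t)sin(2t), q(t) = K_1e^(-3t)sin(2t) - 3K_1e^(-3t)cos(2t) - 3K_2e^(-3t)sin(2t) - K_2e^(-3t)cos(2t)

Coefficient matrix A = [[-9, -2], [20, 3]].
Characteristic polynomial det(A - λI) = λ^2 + 6λ + 13 = 0.
Eigenvalues λ = -3 ± 2i (complex conjugate pair).
For λ=-3+2i: an eigenvector is (1,-3) - i(0,1) = (1, -3 - i).
A real fundamental pair from Re and Im of e^((-3+2i)t)v: X_1 = e^(-3t)(cos(2t)·(1,-3) + sin(2t)·(0,1)), X_2 = e^(-3t)(sin(2t)·(1,-3) - cos(2t)·(0,1)).
General solution: K_1X_1 + K_2X_2.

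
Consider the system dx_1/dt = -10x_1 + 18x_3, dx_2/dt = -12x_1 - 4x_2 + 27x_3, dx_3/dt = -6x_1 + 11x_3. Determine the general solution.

Coefficient matrix A = [[-10, 0, 18], [-12, -4, 27], [-6, 0, 11]].
det(A - λI) = 0 gives eigenvalues λ = 2, -4, -1.
For λ=2: eigenvector (3,3,2).
For λ=-4: eigenvector (0,1,0).
For λ=-1: eigenvector (-2,-1,-1).
General solution: c_1e^(2t)(3,3,2) + c_2e^(-4t)(0,1,0) + c_3e^(-t)(-2,-1,-1).

x_1(t) = 3c_1e^(2t) - 2c_3e^(-t), x_2(t) = 3c_1e^(2t) + c_2e^(-4t) - c_3e^(-t), x_3(t) = 2c_1e^(2t) - c_3e^(-t)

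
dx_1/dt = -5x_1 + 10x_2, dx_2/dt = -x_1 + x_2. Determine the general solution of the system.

Coefficient matrix A = [[-5, 10], [-1, 1]].
Characteristic polynomial det(A - λI) = λ^2 + 4λ + 5 = 0.
Eigenvalues λ = -2 ± i (complex conjugate pair).
For λ=-2+i: an eigenvector is (3,1) - i(1,0) = (3 - i, 1).
A real fundamental pair from Re and Im of e^((-2+i)t)v: X_1 = e^(-2t)(cos(t)·(3,1) + sin(t)·(1,0)), X_2 = e^(-2t)(sin(t)·(3,1) - cos(t)·(1,0)).
General solution: C_1X_1 + C_2X_2.

x_1(t) = C_1e^(-2t)sin(t) + 3C_1e^(-2t)cos(t) + 3C_2e^(-2t)sin(t) - C_2e^(-2t)cos(t), x_2(t) = C_1e^(-2t)cos(t) + C_2e^(-2t)sin(t)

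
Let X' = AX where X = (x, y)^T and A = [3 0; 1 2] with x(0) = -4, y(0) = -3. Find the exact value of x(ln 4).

-256

A = [[3,0],[1,2]]; eigenvalues λ = 2, 3.
Eigenvectors: (0,1) for λ=2, (-1,-1) for λ=3.
From the initial condition, c_1 = 1, c_2 = 4.
x(ln 4) = (1)(4^2)(0) + (4)(4^3)(-1) = -256.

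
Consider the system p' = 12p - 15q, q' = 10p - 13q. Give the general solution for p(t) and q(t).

Coefficient matrix A = [[12, -15], [10, -13]].
Characteristic polynomial det(A - λI) = λ^2 + λ - 6 = 0.
Eigenvalues λ = 2, -3.
For λ=2: (A-λI) row 1 is [10, -15], so an eigenvector is (-3, -2).
For λ=-3: (A-λI) row 1 is [15, -15], so an eigenvector is (-1, -1).
General solution: C_1e^(2t)(-3,-2) + C_2e^(-3t)(-1,-1).

p(t) = -3C_1e^(2t) - C_2e^(-3t), q(t) = -2C_1e^(2t) - C_2e^(-3t)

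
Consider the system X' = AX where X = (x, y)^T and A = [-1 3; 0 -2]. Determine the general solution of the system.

x(t) = 3c_1e^(-2t) + c_2e^(-t), y(t) = -c_1e^(-2t)

Coefficient matrix A = [[-1, 3], [0, -2]].
Characteristic polynomial det(A - λI) = λ^2 + 3λ + 2 = 0.
Eigenvalues λ = -2, -1.
For λ=-2: (A-λI) row 1 is [1, 3], so an eigenvector is (3, -1).
For λ=-1: (A-λI) row 1 is [0, 3], so an eigenvector is (1, 0).
General solution: c_1e^(-2t)(3,-1) + c_2e^(-t)(1,0).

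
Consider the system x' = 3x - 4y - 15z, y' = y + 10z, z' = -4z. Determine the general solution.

x(t) = C_1e^(3t) + 2C_2e^(t) + C_3e^(-4t), y(t) = C_2e^(t) - 2C_3e^(-4t), z(t) = C_3e^(-4t)

Coefficient matrix A = [[3, -4, -15], [0, 1, 10], [0, 0, -4]].
det(A - λI) = 0 gives eigenvalues λ = 3, 1, -4.
For λ=3: eigenvector (1,0,0).
For λ=1: eigenvector (2,1,0).
For λ=-4: eigenvector (1,-2,1).
General solution: C_1e^(3t)(1,0,0) + C_2e^(t)(2,1,0) + C_3e^(-4t)(1,-2,1).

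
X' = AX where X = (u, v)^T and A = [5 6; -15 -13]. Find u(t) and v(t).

u(t) = K_1e^(-4t)sin(3t) - K_1e^(-4t)cos(3t) - K_2e^(-4t)sin(3t) - K_2e^(-4t)cos(3t), v(t) = -K_1e^(-4t)sin(3t) + 2K_1e^(-4t)cos(3t) + 2K_2e^(-4t)sin(3t) + K_2e^(-4t)cos(3t)

Coefficient matrix A = [[5, 6], [-15, -13]].
Characteristic polynomial det(A - λI) = λ^2 + 8λ + 25 = 0.
Eigenvalues λ = -4 ± 3i (complex conjugate pair).
For λ=-4+3i: an eigenvector is (-1,2) - i(1,-1) = (-1 - i, 2 + i).
A real fundamental pair from Re and Im of e^((-4+3i)t)v: X_1 = e^(-4t)(cos(3t)·(-1,2) + sin(3t)·(1,-1)), X_2 = e^(-4t)(sin(3t)·(-1,2) - cos(3t)·(1,-1)).
General solution: K_1X_1 + K_2X_2.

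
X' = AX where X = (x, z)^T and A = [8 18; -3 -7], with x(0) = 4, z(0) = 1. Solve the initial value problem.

Coefficient matrix A = [[8, 18], [-3, -7]].
Characteristic polynomial det(A - λI) = λ^2 - λ - 2 = 0.
Eigenvalues λ = 2, -1.
For λ=2: (A-λI) row 1 is [6, 18], so an eigenvector is (3, -1).
For λ=-1: (A-λI) row 1 is [9, 18], so an eigenvector is (-2, 1).
General solution: K_1e^(2t)(3,-1) + K_2e^(-t)(-2,1).
Applying x(0)=4, z(0)=1 gives K_1=6, K_2=7.

x(t) = 18e^(2t) - 14e^(-t), z(t) = -6e^(2t) + 7e^(-t)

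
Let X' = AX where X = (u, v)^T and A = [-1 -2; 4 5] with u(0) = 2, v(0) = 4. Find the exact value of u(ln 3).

A = [[-1,-2],[4,5]]; eigenvalues λ = 3, 1.
Eigenvectors: (-1,2) for λ=3, (1,-1) for λ=1.
From the initial condition, c_1 = 6, c_2 = 8.
u(ln 3) = (6)(3^3)(-1) + (8)(3^1)(1) = -138.

-138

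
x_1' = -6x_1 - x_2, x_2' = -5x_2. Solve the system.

x_1(t) = C_1e^(-5t) + C_2e^(-6t), x_2(t) = -C_1e^(-5t)

Coefficient matrix A = [[-6, -1], [0, -5]].
Characteristic polynomial det(A - λI) = λ^2 + 11λ + 30 = 0.
Eigenvalues λ = -5, -6.
For λ=-5: (A-λI) row 1 is [-1, -1], so an eigenvector is (1, -1).
For λ=-6: (A-λI) row 1 is [0, -1], so an eigenvector is (1, 0).
General solution: C_1e^(-5t)(1,-1) + C_2e^(-6t)(1,0).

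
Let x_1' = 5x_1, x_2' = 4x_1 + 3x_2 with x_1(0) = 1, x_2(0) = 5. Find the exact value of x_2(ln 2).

A = [[5,0],[4,3]]; eigenvalues λ = 3, 5.
Eigenvectors: (0,-1) for λ=3, (-1,-2) for λ=5.
From the initial condition, c_1 = -3, c_2 = -1.
x_2(ln 2) = (-3)(2^3)(-1) + (-1)(2^5)(-2) = 88.

88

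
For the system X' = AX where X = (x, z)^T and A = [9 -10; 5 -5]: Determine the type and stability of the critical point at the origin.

A = [[9,-10],[5,-5]]; det(A-λI) = λ^2 - 4λ + 5.
λ = 2 ± i: positive real part.

unstable spiral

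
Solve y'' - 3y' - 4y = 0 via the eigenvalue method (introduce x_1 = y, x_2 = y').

Let x_1 = y, x_2 = y'. Then x_1' = x_2 and x_2' = 4x_1 + 3x_2.
A = [[0,1],[4,3]]; det(A-λI) = λ^2 - 3λ - 4.
Eigenvalues λ = -1, 4 with eigenvectors (1,-1), (1,4).

y(t) = c_1e^(-t) + c_2e^(4t)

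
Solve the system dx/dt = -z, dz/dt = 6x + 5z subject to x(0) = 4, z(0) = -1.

Coefficient matrix A = [[0, -1], [6, 5]].
Characteristic polynomial det(A - λI) = λ^2 - 5λ + 6 = 0.
Eigenvalues λ = 2, 3.
For λ=2: (A-λI) row 1 is [-2, -1], so an eigenvector is (1, -2).
For λ=3: (A-λI) row 1 is [-3, -1], so an eigenvector is (1, -3).
General solution: C_1e^(2t)(1,-2) + C_2e^(3t)(1,-3).
Applying x(0)=4, z(0)=-1 gives C_1=11, C_2=-7.

x(t) = -7e^(3t) + 11e^(2t), z(t) = 21e^(3t) - 22e^(2t)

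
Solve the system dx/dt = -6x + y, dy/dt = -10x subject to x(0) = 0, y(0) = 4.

Coefficient matrix A = [[-6, 1], [-10, 0]].
Characteristic polynomial det(A - λI) = λ^2 + 6λ + 10 = 0.
Eigenvalues λ = -3 ± i (complex conjugate pair).
For λ=-3+i: an eigenvector is (1,3) - i(0,-1) = (1, 3 + i).
A real fundamental pair from Re and Im of e^((-3+i)t)v: X_1 = e^(-3t)(cos(t)·(1,3) + sin(t)·(0,-1)), X_2 = e^(-3t)(sin(t)·(1,3) - cos(t)·(0,-1)).
General solution: c_1X_1 + c_2X_2.
Applying x(0)=0, y(0)=4 gives c_1=0, c_2=4.

x(t) = 4e^(-3t)sin(t), y(t) = 12e^(-3t)sin(t) + 4e^(-3t)cos(t)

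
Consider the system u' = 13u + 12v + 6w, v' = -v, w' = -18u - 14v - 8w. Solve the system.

u(t) = 2C_1e^(4t) - C_2e^(t), v(t) = C_3e^(-t), w(t) = -3C_1e^(4t) + 2C_2e^(t) - 2C_3e^(-t)

Coefficient matrix A = [[13, 12, 6], [0, -1, 0], [-18, -14, -8]].
det(A - λI) = 0 gives eigenvalues λ = 4, 1, -1.
For λ=4: eigenvector (2,0,-3).
For λ=1: eigenvector (-1,0,2).
For λ=-1: eigenvector (0,1,-2).
General solution: C_1e^(4t)(2,0,-3) + C_2e^(t)(-1,0,2) + C_3e^(-t)(0,1,-2).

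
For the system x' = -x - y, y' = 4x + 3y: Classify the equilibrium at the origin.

unstable improper node

A = [[-1,-1],[4,3]]; det(A-λI) = λ^2 - 2λ + 1.
repeated λ = 1 with a single eigenvector.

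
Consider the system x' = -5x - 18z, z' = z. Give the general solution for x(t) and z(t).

Coefficient matrix A = [[-5, -18], [0, 1]].
Characteristic polynomial det(A - λI) = λ^2 + 4λ - 5 = 0.
Eigenvalues λ = -5, 1.
For λ=-5: (A-λI) row 1 is [0, -18], so an eigenvector is (1, 0).
For λ=1: (A-λI) row 1 is [-6, -18], so an eigenvector is (3, -1).
General solution: C_1e^(-5t)(1,0) + C_2e^(t)(3,-1).

x(t) = C_1e^(-5t) + 3C_2e^(t), z(t) = -C_2e^(t)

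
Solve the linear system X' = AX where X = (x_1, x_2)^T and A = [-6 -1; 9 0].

Coefficient matrix A = [[-6, -1], [9, 0]].
Characteristic polynomial det(A - λI) = λ^2 + 6λ + 9 = 0.
Single eigenvalue λ = -3 with algebraic multiplicity 2.
Eigenvector v = (1,-3); generalized eigenvector w with (A-λI)w=v is (0,-1).
General solution: e^(-3t)[C_1·v + C_2·(t·v + w)].

x_1(t) = C_1e^(-3t) + C_2te^(-3t), x_2(t) = -3C_1e^(-3t) - 3C_2te^(-3t) - C_2e^(-3t)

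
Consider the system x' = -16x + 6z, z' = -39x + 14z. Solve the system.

x(t) = -C_1e^(-t)sin(3t) - C_1e^(-t)cos(3t) - C_2e^(-t)sin(3t) + C_2e^(-t)cos(3t), z(t) = -2C_1e^(-t)sin(3t) - 3C_1e^(-t)cos(3t) - 3C_2e^(-t)sin(3t) + 2C_2e^(-t)cos(3t)

Coefficient matrix A = [[-16, 6], [-39, 14]].
Characteristic polynomial det(A - λI) = λ^2 + 2λ + 10 = 0.
Eigenvalues λ = -1 ± 3i (complex conjugate pair).
For λ=-1+3i: an eigenvector is (-1,-3) - i(-1,-2) = (-1 + i, -3 + 2i).
A real fundamental pair from Re and Im of e^((-1+3i)t)v: X_1 = e^(-t)(cos(3t)·(-1,-3) + sin(3t)·(-1,-2)), X_2 = e^(-t)(sin(3t)·(-1,-3) - cos(3t)·(-1,-2)).
General solution: C_1X_1 + C_2X_2.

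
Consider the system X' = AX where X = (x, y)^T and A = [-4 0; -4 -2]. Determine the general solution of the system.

Coefficient matrix A = [[-4, 0], [-4, -2]].
Characteristic polynomial det(A - λI) = λ^2 + 6λ + 8 = 0.
Eigenvalues λ = -2, -4.
For λ=-2: (A-λI) row 1 is [-2, 0], so an eigenvector is (0, 1).
For λ=-4: (A-λI) row 2 is [-4, 2], so an eigenvector is (1, 2).
General solution: K_1e^(-2t)(0,1) + K_2e^(-4t)(1,2).

x(t) = K_2e^(-4t), y(t) = K_1e^(-2t) + 2K_2e^(-4t)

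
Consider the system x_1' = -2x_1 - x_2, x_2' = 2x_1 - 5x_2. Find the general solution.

x_1(t) = -K_1e^(-3t) - K_2e^(-4t), x_2(t) = -K_1e^(-3t) - 2K_2e^(-4t)

Coefficient matrix A = [[-2, -1], [2, -5]].
Characteristic polynomial det(A - λI) = λ^2 + 7λ + 12 = 0.
Eigenvalues λ = -3, -4.
For λ=-3: (A-λI) row 1 is [1, -1], so an eigenvector is (-1, -1).
For λ=-4: (A-λI) row 1 is [2, -1], so an eigenvector is (-1, -2).
General solution: K_1e^(-3t)(-1,-1) + K_2e^(-4t)(-1,-2).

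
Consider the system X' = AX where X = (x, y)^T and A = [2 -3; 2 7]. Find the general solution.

Coefficient matrix A = [[2, -3], [2, 7]].
Characteristic polynomial det(A - λI) = λ^2 - 9λ + 20 = 0.
Eigenvalues λ = 5, 4.
For λ=5: (A-λI) row 1 is [-3, -3], so an eigenvector is (1, -1).
For λ=4: (A-λI) row 1 is [-2, -3], so an eigenvector is (3, -2).
General solution: K_1e^(5t)(1,-1) + K_2e^(4t)(3,-2).

x(t) = K_1e^(5t) + 3K_2e^(4t), y(t) = -K_1e^(5t) - 2K_2e^(4t)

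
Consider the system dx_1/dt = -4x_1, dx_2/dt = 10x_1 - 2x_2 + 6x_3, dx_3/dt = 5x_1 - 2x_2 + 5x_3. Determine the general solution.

Coefficient matrix A = [[-4, 0, 0], [10, -2, 6], [5, -2, 5]].
det(A - λI) = 0 gives eigenvalues λ = 1, 2, -4.
For λ=1: eigenvector (0,2,1).
For λ=2: eigenvector (0,-3,-2).
For λ=-4: eigenvector (1,-2,-1).
General solution: K_1e^(t)(0,2,1) + K_2e^(2t)(0,-3,-2) + K_3e^(-4t)(1,-2,-1).

x_1(t) = K_3e^(-4t), x_2(t) = 2K_1e^(t) - 3K_2e^(2t) - 2K_3e^(-4t), x_3(t) = K_1e^(t) - 2K_2e^(2t) - K_3e^(-4t)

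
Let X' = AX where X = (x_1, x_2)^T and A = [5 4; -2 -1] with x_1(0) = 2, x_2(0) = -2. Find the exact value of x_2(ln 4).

A = [[5,4],[-2,-1]]; eigenvalues λ = 1, 3.
Eigenvectors: (-1,1) for λ=1, (2,-1) for λ=3.
From the initial condition, c_1 = -2, c_2 = 0.
x_2(ln 4) = (-2)(4^1)(1) + (0)(4^3)(-1) = -8.

-8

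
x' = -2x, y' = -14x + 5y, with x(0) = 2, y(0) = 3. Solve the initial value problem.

x(t) = 2e^(-2t), y(t) = -e^(5t) + 4e^(-2t)

Coefficient matrix A = [[-2, 0], [-14, 5]].
Characteristic polynomial det(A - λI) = λ^2 - 3λ - 10 = 0.
Eigenvalues λ = -2, 5.
For λ=-2: (A-λI) row 2 is [-14, 7], so an eigenvector is (1, 2).
For λ=5: (A-λI) row 1 is [-7, 0], so an eigenvector is (0, 1).
General solution: c_1e^(-2t)(1,2) + c_2e^(5t)(0,1).
Applying x(0)=2, y(0)=3 gives c_1=2, c_2=-1.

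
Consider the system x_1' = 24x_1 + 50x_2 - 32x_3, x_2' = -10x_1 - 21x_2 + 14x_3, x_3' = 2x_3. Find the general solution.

x_1(t) = 5K_1e^(4t) - 2K_2e^(-t) + 6K_3e^(2t), x_2(t) = -2K_1e^(4t) + K_2e^(-t) - 2K_3e^(2t), x_3(t) = K_3e^(2t)

Coefficient matrix A = [[24, 50, -32], [-10, -21, 14], [0, 0, 2]].
det(A - λI) = 0 gives eigenvalues λ = 4, -1, 2.
For λ=4: eigenvector (5,-2,0).
For λ=-1: eigenvector (-2,1,0).
For λ=2: eigenvector (6,-2,1).
General solution: K_1e^(4t)(5,-2,0) + K_2e^(-t)(-2,1,0) + K_3e^(2t)(6,-2,1).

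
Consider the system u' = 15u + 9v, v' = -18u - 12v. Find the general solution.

u(t) = c_1e^(-3t) + c_2e^(6t), v(t) = -2c_1e^(-3t) - c_2e^(6t)

Coefficient matrix A = [[15, 9], [-18, -12]].
Characteristic polynomial det(A - λI) = λ^2 - 3λ - 18 = 0.
Eigenvalues λ = -3, 6.
For λ=-3: (A-λI) row 1 is [18, 9], so an eigenvector is (1, -2).
For λ=6: (A-λI) row 1 is [9, 9], so an eigenvector is (1, -1).
General solution: c_1e^(-3t)(1,-2) + c_2e^(6t)(1,-1).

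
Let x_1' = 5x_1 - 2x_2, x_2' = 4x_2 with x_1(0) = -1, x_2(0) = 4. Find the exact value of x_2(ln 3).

A = [[5,-2],[0,4]]; eigenvalues λ = 5, 4.
Eigenvectors: (1,0) for λ=5, (-2,-1) for λ=4.
From the initial condition, c_1 = -9, c_2 = -4.
x_2(ln 3) = (-9)(3^5)(0) + (-4)(3^4)(-1) = 324.

324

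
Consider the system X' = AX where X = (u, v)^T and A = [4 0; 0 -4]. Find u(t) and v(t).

Coefficient matrix A = [[4, 0], [0, -4]].
Characteristic polynomial det(A - λI) = λ^2 - 16 = 0.
Eigenvalues λ = -4, 4.
For λ=-4: (A-λI) row 1 is [8, 0], so an eigenvector is (0, -1).
For λ=4: (A-λI) row 2 is [0, -8], so an eigenvector is (1, 0).
General solution: c_1e^(-4t)(0,-1) + c_2e^(4t)(1,0).

u(t) = c_2e^(4t), v(t) = -c_1e^(-4t)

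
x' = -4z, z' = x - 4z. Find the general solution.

x(t) = -2C_1e^(-2t) - 2C_2te^(-2t) + 3C_2e^(-2t), z(t) = -C_1e^(-2t) - C_2te^(-2t) + 2C_2e^(-2t)

Coefficient matrix A = [[0, -4], [1, -4]].
Characteristic polynomial det(A - λI) = λ^2 + 4λ + 4 = 0.
Single eigenvalue λ = -2 with algebraic multiplicity 2.
Eigenvector v = (-2,-1); generalized eigenvector w with (A-λI)w=v is (3,2).
General solution: e^(-2t)[C_1·v + C_2·(t·v + w)].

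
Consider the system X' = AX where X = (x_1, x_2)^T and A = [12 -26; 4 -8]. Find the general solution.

Coefficient matrix A = [[12, -26], [4, -8]].
Characteristic polynomial det(A - λI) = λ^2 - 4λ + 8 = 0.
Eigenvalues λ = 2 ± 2i (complex conjugate pair).
For λ=2+2i: an eigenvector is (-2,-1) - i(3,1) = (-2 - 3i, -1 - i).
A real fundamental pair from Re and Im of e^((2+2i)t)v: X_1 = e^(2t)(cos(2t)·(-2,-1) + sin(2t)·(3,1)), X_2 = e^(2t)(sin(2t)·(-2,-1) - cos(2t)·(3,1)).
General solution: C_1X_1 + C_2X_2.

x_1(t) = 3C_1e^(2t)sin(2t) - 2C_1e^(2t)cos(2t) - 2C_2e^(2t)sin(2t) - 3C_2e^(2t)cos(2t), x_2(t) = C_1e^(2t)sin(2t) - C_1e^(2t)cos(2t) - C_2e^(2t)sin(2t) - C_2e^(2t)cos(2t)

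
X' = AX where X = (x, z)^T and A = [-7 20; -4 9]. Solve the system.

x(t) = -K_1e^(t)sin(4t) - 2K_1e^(t)cos(4t) - 2K_2e^(t)sin(4t) + K_2e^(t)cos(4t), z(t) = -K_1e^(t)cos(4t) - K_2e^(t)sin(4t)

Coefficient matrix A = [[-7, 20], [-4, 9]].
Characteristic polynomial det(A - λI) = λ^2 - 2λ + 17 = 0.
Eigenvalues λ = 1 ± 4i (complex conjugate pair).
For λ=1+4i: an eigenvector is (-2,-1) - i(-1,0) = (-2 + i, -1).
A real fundamental pair from Re and Im of e^((1+4i)t)v: X_1 = e^(t)(cos(4t)·(-2,-1) + sin(4t)·(-1,0)), X_2 = e^(t)(sin(4t)·(-2,-1) - cos(4t)·(-1,0)).
General solution: K_1X_1 + K_2X_2.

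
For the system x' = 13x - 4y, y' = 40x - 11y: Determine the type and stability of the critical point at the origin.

A = [[13,-4],[40,-11]]; det(A-λI) = λ^2 - 2λ + 17.
λ = 1 ± 4i: positive real part.

unstable spiral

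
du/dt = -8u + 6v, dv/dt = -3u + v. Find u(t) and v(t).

Coefficient matrix A = [[-8, 6], [-3, 1]].
Characteristic polynomial det(A - λI) = λ^2 + 7λ + 10 = 0.
Eigenvalues λ = -5, -2.
For λ=-5: (A-λI) row 1 is [-3, 6], so an eigenvector is (-2, -1).
For λ=-2: (A-λI) row 1 is [-6, 6], so an eigenvector is (-1, -1).
General solution: K_1e^(-5t)(-2,-1) + K_2e^(-2t)(-1,-1).

u(t) = -2K_1e^(-5t) - K_2e^(-2t), v(t) = -K_1e^(-5t) - K_2e^(-2t)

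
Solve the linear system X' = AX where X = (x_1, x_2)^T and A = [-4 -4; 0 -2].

x_1(t) = K_1e^(-4t) + 2K_2e^(-2t), x_2(t) = -K_2e^(-2t)

Coefficient matrix A = [[-4, -4], [0, -2]].
Characteristic polynomial det(A - λI) = λ^2 + 6λ + 8 = 0.
Eigenvalues λ = -4, -2.
For λ=-4: (A-λI) row 1 is [0, -4], so an eigenvector is (1, 0).
For λ=-2: (A-λI) row 1 is [-2, -4], so an eigenvector is (2, -1).
General solution: K_1e^(-4t)(1,0) + K_2e^(-2t)(2,-1).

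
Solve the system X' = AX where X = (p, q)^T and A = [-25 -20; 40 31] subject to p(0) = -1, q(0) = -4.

Coefficient matrix A = [[-25, -20], [40, 31]].
Characteristic polynomial det(A - λI) = λ^2 - 6λ + 25 = 0.
Eigenvalues λ = 3 ± 4i (complex conjugate pair).
For λ=3+4i: an eigenvector is (1,-1) - i(-2,3) = (1 + 2i, -1 - 3i).
A real fundamental pair from Re and Im of e^((3+4i)t)v: X_1 = e^(3t)(cos(4t)·(1,-1) + sin(4t)·(-2,3)), X_2 = e^(3t)(sin(4t)·(1,-1) - cos(4t)·(-2,3)).
General solution: K_1X_1 + K_2X_2.
Applying p(0)=-1, q(0)=-4 gives K_1=-11, K_2=5.

p(t) = 27e^(3t)sin(4t) - e^(3t)cos(4t), q(t) = -38e^(3t)sin(4t) - 4e^(3t)cos(4t)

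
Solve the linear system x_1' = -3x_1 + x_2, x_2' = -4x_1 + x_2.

Coefficient matrix A = [[-3, 1], [-4, 1]].
Characteristic polynomial det(A - λI) = λ^2 + 2λ + 1 = 0.
Single eigenvalue λ = -1 with algebraic multiplicity 2.
Eigenvector v = (-1,-2); generalized eigenvector w with (A-λI)w=v is (2,3).
General solution: e^(-t)[C_1·v + C_2·(t·v + w)].

x_1(t) = -C_1e^(-t) - C_2te^(-t) + 2C_2e^(-t), x_2(t) = -2C_1e^(-t) - 2C_2te^(-t) + 3C_2e^(-t)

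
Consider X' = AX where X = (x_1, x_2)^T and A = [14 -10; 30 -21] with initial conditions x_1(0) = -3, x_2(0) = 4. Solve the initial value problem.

x_1(t) = -20e^(-t) + 17e^(-6t), x_2(t) = -30e^(-t) + 34e^(-6t)

Coefficient matrix A = [[14, -10], [30, -21]].
Characteristic polynomial det(A - λI) = λ^2 + 7λ + 6 = 0.
Eigenvalues λ = -6, -1.
For λ=-6: (A-λI) row 1 is [20, -10], so an eigenvector is (1, 2).
For λ=-1: (A-λI) row 1 is [15, -10], so an eigenvector is (-2, -3).
General solution: c_1e^(-6t)(1,2) + c_2e^(-t)(-2,-3).
Applying x_1(0)=-3, x_2(0)=4 gives c_1=17, c_2=10.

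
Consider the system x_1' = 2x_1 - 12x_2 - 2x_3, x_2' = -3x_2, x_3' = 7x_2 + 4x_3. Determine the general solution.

x_1(t) = c_1e^(2t) + 2c_2e^(-3t) - c_3e^(4t), x_2(t) = c_2e^(-3t), x_3(t) = -c_2e^(-3t) + c_3e^(4t)

Coefficient matrix A = [[2, -12, -2], [0, -3, 0], [0, 7, 4]].
det(A - λI) = 0 gives eigenvalues λ = 2, -3, 4.
For λ=2: eigenvector (1,0,0).
For λ=-3: eigenvector (2,1,-1).
For λ=4: eigenvector (-1,0,1).
General solution: c_1e^(2t)(1,0,0) + c_2e^(-3t)(2,1,-1) + c_3e^(4t)(-1,0,1).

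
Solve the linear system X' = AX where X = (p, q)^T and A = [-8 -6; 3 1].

p(t) = c_1e^(-2t) + 2c_2e^(-5t), q(t) = -c_1e^(-2t) - c_2e^(-5t)

Coefficient matrix A = [[-8, -6], [3, 1]].
Characteristic polynomial det(A - λI) = λ^2 + 7λ + 10 = 0.
Eigenvalues λ = -2, -5.
For λ=-2: (A-λI) row 1 is [-6, -6], so an eigenvector is (1, -1).
For λ=-5: (A-λI) row 1 is [-3, -6], so an eigenvector is (2, -1).
General solution: c_1e^(-2t)(1,-1) + c_2e^(-5t)(2,-1).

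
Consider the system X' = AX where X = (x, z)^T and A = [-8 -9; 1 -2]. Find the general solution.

Coefficient matrix A = [[-8, -9], [1, -2]].
Characteristic polynomial det(A - λI) = λ^2 + 10λ + 25 = 0.
Single eigenvalue λ = -5 with algebraic multiplicity 2.
Eigenvector v = (-3,1); generalized eigenvector w with (A-λI)w=v is (1,0).
General solution: e^(-5t)[K_1·v + K_2·(t·v + w)].

x(t) = -3K_1e^(-5t) - 3K_2te^(-5t) + K_2e^(-5t), z(t) = K_1e^(-5t) + K_2te^(-5t)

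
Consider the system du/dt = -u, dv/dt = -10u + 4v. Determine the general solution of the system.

Coefficient matrix A = [[-1, 0], [-10, 4]].
Characteristic polynomial det(A - λI) = λ^2 - 3λ - 4 = 0.
Eigenvalues λ = -1, 4.
For λ=-1: (A-λI) row 2 is [-10, 5], so an eigenvector is (-1, -2).
For λ=4: (A-λI) row 1 is [-5, 0], so an eigenvector is (0, 1).
General solution: c_1e^(-t)(-1,-2) + c_2e^(4t)(0,1).

u(t) = -c_1e^(-t), v(t) = -2c_1e^(-t) + c_2e^(4t)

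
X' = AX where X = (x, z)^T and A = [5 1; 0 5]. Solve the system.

x(t) = -K_1e^(5t) - K_2te^(5t) - 2K_2e^(5t), z(t) = -K_2e^(5t)

Coefficient matrix A = [[5, 1], [0, 5]].
Characteristic polynomial det(A - λI) = λ^2 - 10λ + 25 = 0.
Single eigenvalue λ = 5 with algebraic multiplicity 2.
Eigenvector v = (-1,0); generalized eigenvector w with (A-λI)w=v is (-2,-1).
General solution: e^(5t)[K_1·v + K_2·(t·v + w)].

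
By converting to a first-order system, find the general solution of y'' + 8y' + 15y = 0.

Let x_1 = y, x_2 = y'. Then x_1' = x_2 and x_2' = -15x_1 - 8x_2.
A = [[0,1],[-15,-8]]; det(A-λI) = λ^2 + 8λ + 15.
Eigenvalues λ = -3, -5 with eigenvectors (1,-3), (1,-5).

y(t) = K_1e^(-3t) + K_2e^(-5t)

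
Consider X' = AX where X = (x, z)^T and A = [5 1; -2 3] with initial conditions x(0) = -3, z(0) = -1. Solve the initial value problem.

x(t) = -4e^(4t)sin(t) - 3e^(4t)cos(t), z(t) = 7e^(4t)sin(t) - e^(4t)cos(t)

Coefficient matrix A = [[5, 1], [-2, 3]].
Characteristic polynomial det(A - λI) = λ^2 - 8λ + 17 = 0.
Eigenvalues λ = 4 ± i (complex conjugate pair).
For λ=4+i: an eigenvector is (-1,1) - i(0,1) = (-1, 1 - i).
A real fundamental pair from Re and Im of e^((4+i)t)v: X_1 = e^(4t)(cos(t)·(-1,1) + sin(t)·(0,1)), X_2 = e^(4t)(sin(t)·(-1,1) - cos(t)·(0,1)).
General solution: c_1X_1 + c_2X_2.
Applying x(0)=-3, z(0)=-1 gives c_1=3, c_2=4.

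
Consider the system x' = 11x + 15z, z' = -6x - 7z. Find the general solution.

x(t) = -2c_1e^(2t)sin(3t) + c_1e^(2t)cos(3t) + c_2e^(2t)sin(3t) + 2c_2e^(2t)cos(3t), z(t) = c_1e^(2t)sin(3t) - c_1e^(2t)cos(3t) - c_2e^(2t)sin(3t) - c_2e^(2t)cos(3t)

Coefficient matrix A = [[11, 15], [-6, -7]].
Characteristic polynomial det(A - λI) = λ^2 - 4λ + 13 = 0.
Eigenvalues λ = 2 ± 3i (complex conjugate pair).
For λ=2+3i: an eigenvector is (1,-1) - i(-2,1) = (1 + 2i, -1 - i).
A real fundamental pair from Re and Im of e^((2+3i)t)v: X_1 = e^(2t)(cos(3t)·(1,-1) + sin(3t)·(-2,1)), X_2 = e^(2t)(sin(3t)·(1,-1) - cos(3t)·(-2,1)).
General solution: c_1X_1 + c_2X_2.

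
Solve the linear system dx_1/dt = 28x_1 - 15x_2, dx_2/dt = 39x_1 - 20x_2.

x_1(t) = c_1e^(4t)sin(3t) + 2c_1e^(4t)cos(3t) + 2c_2e^(4t)sin(3t) - c_2e^(4t)cos(3t), x_2(t) = 2c_1e^(4t)sin(3t) + 3c_1e^(4t)cos(3t) + 3c_2e^(4t)sin(3t) - 2c_2e^(4t)cos(3t)

Coefficient matrix A = [[28, -15], [39, -20]].
Characteristic polynomial det(A - λI) = λ^2 - 8λ + 25 = 0.
Eigenvalues λ = 4 ± 3i (complex conjugate pair).
For λ=4+3i: an eigenvector is (2,3) - i(1,2) = (2 - i, 3 - 2i).
A real fundamental pair from Re and Im of e^((4+3i)t)v: X_1 = e^(4t)(cos(3t)·(2,3) + sin(3t)·(1,2)), X_2 = e^(4t)(sin(3t)·(2,3) - cos(3t)·(1,2)).
General solution: c_1X_1 + c_2X_2.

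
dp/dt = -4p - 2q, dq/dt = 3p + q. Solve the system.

Coefficient matrix A = [[-4, -2], [3, 1]].
Characteristic polynomial det(A - λI) = λ^2 + 3λ + 2 = 0.
Eigenvalues λ = -1, -2.
For λ=-1: (A-λI) row 1 is [-3, -2], so an eigenvector is (-2, 3).
For λ=-2: (A-λI) row 1 is [-2, -2], so an eigenvector is (1, -1).
General solution: C_1e^(-t)(-2,3) + C_2e^(-2t)(1,-1).

p(t) = -2C_1e^(-t) + C_2e^(-2t), q(t) = 3C_1e^(-t) - C_2e^(-2t)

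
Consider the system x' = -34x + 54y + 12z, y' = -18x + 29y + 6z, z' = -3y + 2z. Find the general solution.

x(t) = C_1e^(2t) - 2C_2e^(-t) + 4C_3e^(-4t), y(t) = -C_2e^(-t) + 2C_3e^(-4t), z(t) = 3C_1e^(2t) - C_2e^(-t) + C_3e^(-4t)

Coefficient matrix A = [[-34, 54, 12], [-18, 29, 6], [0, -3, 2]].
det(A - λI) = 0 gives eigenvalues λ = 2, -1, -4.
For λ=2: eigenvector (1,0,3).
For λ=-1: eigenvector (-2,-1,-1).
For λ=-4: eigenvector (4,2,1).
General solution: C_1e^(2t)(1,0,3) + C_2e^(-t)(-2,-1,-1) + C_3e^(-4t)(4,2,1).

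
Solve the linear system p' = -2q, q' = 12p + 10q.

Coefficient matrix A = [[0, -2], [12, 10]].
Characteristic polynomial det(A - λI) = λ^2 - 10λ + 24 = 0.
Eigenvalues λ = 6, 4.
For λ=6: (A-λI) row 1 is [-6, -2], so an eigenvector is (1, -3).
For λ=4: (A-λI) row 1 is [-4, -2], so an eigenvector is (1, -2).
General solution: c_1e^(6t)(1,-3) + c_2e^(4t)(1,-2).

p(t) = c_1e^(6t) + c_2e^(4t), q(t) = -3c_1e^(6t) - 2c_2e^(4t)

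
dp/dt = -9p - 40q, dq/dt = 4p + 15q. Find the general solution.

p(t) = -3c_1e^(3t)sin(4t) + c_1e^(3t)cos(4t) + c_2e^(3t)sin(4t) + 3c_2e^(3t)cos(4t), q(t) = c_1e^(3t)sin(4t) - c_2e^(3t)cos(4t)

Coefficient matrix A = [[-9, -40], [4, 15]].
Characteristic polynomial det(A - λI) = λ^2 - 6λ + 25 = 0.
Eigenvalues λ = 3 ± 4i (complex conjugate pair).
For λ=3+4i: an eigenvector is (1,0) - i(-3,1) = (1 + 3i, 0 - i).
A real fundamental pair from Re and Im of e^((3+4i)t)v: X_1 = e^(3t)(cos(4t)·(1,0) + sin(4t)·(-3,1)), X_2 = e^(3t)(sin(4t)·(1,0) - cos(4t)·(-3,1)).
General solution: c_1X_1 + c_2X_2.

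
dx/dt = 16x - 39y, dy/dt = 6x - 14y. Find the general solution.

x(t) = 3K_1e^(t)sin(3t) - 2K_1e^(t)cos(3t) - 2K_2e^(t)sin(3t) - 3K_2e^(t)cos(3t), y(t) = K_1e^(t)sin(3t) - K_1e^(t)cos(3t) - K_2e^(t)sin(3t) - K_2e^(t)cos(3t)

Coefficient matrix A = [[16, -39], [6, -14]].
Characteristic polynomial det(A - λI) = λ^2 - 2λ + 10 = 0.
Eigenvalues λ = 1 ± 3i (complex conjugate pair).
For λ=1+3i: an eigenvector is (-2,-1) - i(3,1) = (-2 - 3i, -1 - i).
A real fundamental pair from Re and Im of e^((1+3i)t)v: X_1 = e^(t)(cos(3t)·(-2,-1) + sin(3t)·(3,1)), X_2 = e^(t)(sin(3t)·(-2,-1) - cos(3t)·(3,1)).
General solution: K_1X_1 + K_2X_2.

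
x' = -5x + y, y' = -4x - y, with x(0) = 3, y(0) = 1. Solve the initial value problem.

Coefficient matrix A = [[-5, 1], [-4, -1]].
Characteristic polynomial det(A - λI) = λ^2 + 6λ + 9 = 0.
Single eigenvalue λ = -3 with algebraic multiplicity 2.
Eigenvector v = (1,2); generalized eigenvector w with (A-λI)w=v is (1,3).
General solution: e^(-3t)[C_1·v + C_2·(t·v + w)].
Applying x(0)=3, y(0)=1 gives C_1=8, C_2=-5.

x(t) = -5te^(-3t) + 3e^(-3t), y(t) = -10te^(-3t) + e^(-3t)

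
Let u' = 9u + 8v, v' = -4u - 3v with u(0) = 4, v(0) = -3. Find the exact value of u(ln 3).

A = [[9,8],[-4,-3]]; eigenvalues λ = 1, 5.
Eigenvectors: (-1,1) for λ=1, (-2,1) for λ=5.
From the initial condition, c_1 = -2, c_2 = -1.
u(ln 3) = (-2)(3^1)(-1) + (-1)(3^5)(-2) = 492.

492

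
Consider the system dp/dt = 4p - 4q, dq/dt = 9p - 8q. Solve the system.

Coefficient matrix A = [[4, -4], [9, -8]].
Characteristic polynomial det(A - λI) = λ^2 + 4λ + 4 = 0.
Single eigenvalue λ = -2 with algebraic multiplicity 2.
Eigenvector v = (2,3); generalized eigenvector w with (A-λI)w=v is (-1,-2).
General solution: e^(-2t)[C_1·v + C_2·(t·v + w)].

p(t) = 2C_1e^(-2t) + 2C_2te^(-2t) - C_2e^(-2t), q(t) = 3C_1e^(-2t) + 3C_2te^(-2t) - 2C_2e^(-2t)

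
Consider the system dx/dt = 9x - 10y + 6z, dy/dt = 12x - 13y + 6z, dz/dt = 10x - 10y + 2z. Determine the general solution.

Coefficient matrix A = [[9, -10, 6], [12, -13, 6], [10, -10, 2]].
det(A - λI) = 0 gives eigenvalues λ = -3, -1, 2.
For λ=-3: eigenvector (1,0,-2).
For λ=-1: eigenvector (1,1,0).
For λ=2: eigenvector (2,2,1).
General solution: C_1e^(-3t)(1,0,-2) + C_2e^(-t)(1,1,0) + C_3e^(2t)(2,2,1).

x(t) = C_1e^(-3t) + C_2e^(-t) + 2C_3e^(2t), y(t) = C_2e^(-t) + 2C_3e^(2t), z(t) = -2C_1e^(-3t) + C_3e^(2t)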